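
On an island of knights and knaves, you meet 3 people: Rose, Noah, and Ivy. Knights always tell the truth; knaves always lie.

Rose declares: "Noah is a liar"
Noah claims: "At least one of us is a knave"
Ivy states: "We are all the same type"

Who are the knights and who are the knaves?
Rose is a knave.
Noah is a knight.
Ivy is a knave.

Verification:
- Rose (knave) says "Noah is a liar" - this is FALSE (a lie) because Noah is a knight.
- Noah (knight) says "At least one of us is a knave" - this is TRUE because Rose and Ivy are knaves.
- Ivy (knave) says "We are all the same type" - this is FALSE (a lie) because Noah is a knight and Rose and Ivy are knaves.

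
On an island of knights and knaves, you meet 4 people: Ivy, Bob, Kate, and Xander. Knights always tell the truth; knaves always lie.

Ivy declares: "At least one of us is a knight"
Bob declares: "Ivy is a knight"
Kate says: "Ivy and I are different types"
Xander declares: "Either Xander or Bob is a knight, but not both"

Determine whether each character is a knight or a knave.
Ivy is a knave.
Bob is a knave.
Kate is a knave.
Xander is a knave.

Verification:
- Ivy (knave) says "At least one of us is a knight" - this is FALSE (a lie) because no one is a knight.
- Bob (knave) says "Ivy is a knight" - this is FALSE (a lie) because Ivy is a knave.
- Kate (knave) says "Ivy and I are different types" - this is FALSE (a lie) because Kate is a knave and Ivy is a knave.
- Xander (knave) says "Either Xander or Bob is a knight, but not both" - this is FALSE (a lie) because Xander is a knave and Bob is a knave.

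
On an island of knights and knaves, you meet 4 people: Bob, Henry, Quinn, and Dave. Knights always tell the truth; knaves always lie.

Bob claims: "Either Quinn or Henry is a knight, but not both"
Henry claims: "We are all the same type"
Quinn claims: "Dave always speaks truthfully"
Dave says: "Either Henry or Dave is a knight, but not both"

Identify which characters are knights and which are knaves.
Bob is a knight.
Henry is a knave.
Quinn is a knight.
Dave is a knight.

Verification:
- Bob (knight) says "Either Quinn or Henry is a knight, but not both" - this is TRUE because Quinn is a knight and Henry is a knave.
- Henry (knave) says "We are all the same type" - this is FALSE (a lie) because Bob, Quinn, and Dave are knights and Henry is a knave.
- Quinn (knight) says "Dave always speaks truthfully" - this is TRUE because Dave is a knight.
- Dave (knight) says "Either Henry or Dave is a knight, but not both" - this is TRUE because Henry is a knave and Dave is a knight.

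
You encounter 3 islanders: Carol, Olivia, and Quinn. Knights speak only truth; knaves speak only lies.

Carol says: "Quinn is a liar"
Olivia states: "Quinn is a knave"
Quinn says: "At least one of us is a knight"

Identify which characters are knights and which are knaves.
Carol is a knave.
Olivia is a knave.
Quinn is a knight.

Verification:
- Carol (knave) says "Quinn is a liar" - this is FALSE (a lie) because Quinn is a knight.
- Olivia (knave) says "Quinn is a knave" - this is FALSE (a lie) because Quinn is a knight.
- Quinn (knight) says "At least one of us is a knight" - this is TRUE because Quinn is a knight.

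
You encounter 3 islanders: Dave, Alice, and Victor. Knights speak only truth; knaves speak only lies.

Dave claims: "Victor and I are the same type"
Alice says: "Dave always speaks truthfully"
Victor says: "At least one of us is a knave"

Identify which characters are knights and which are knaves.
Dave is a knave.
Alice is a knave.
Victor is a knight.

Verification:
- Dave (knave) says "Victor and I are the same type" - this is FALSE (a lie) because Dave is a knave and Victor is a knight.
- Alice (knave) says "Dave always speaks truthfully" - this is FALSE (a lie) because Dave is a knave.
- Victor (knight) says "At least one of us is a knave" - this is TRUE because Dave and Alice are knaves.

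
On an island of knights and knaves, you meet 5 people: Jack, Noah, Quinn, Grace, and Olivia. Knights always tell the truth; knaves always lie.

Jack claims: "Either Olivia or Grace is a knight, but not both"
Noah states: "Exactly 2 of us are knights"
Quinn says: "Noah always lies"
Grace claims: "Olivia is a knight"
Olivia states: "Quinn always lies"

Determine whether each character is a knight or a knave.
Jack is a knave.
Noah is a knave.
Quinn is a knight.
Grace is a knave.
Olivia is a knave.

Verification:
- Jack (knave) says "Either Olivia or Grace is a knight, but not both" - this is FALSE (a lie) because Olivia is a knave and Grace is a knave.
- Noah (knave) says "Exactly 2 of us are knights" - this is FALSE (a lie) because there are 1 knights.
- Quinn (knight) says "Noah always lies" - this is TRUE because Noah is a knave.
- Grace (knave) says "Olivia is a knight" - this is FALSE (a lie) because Olivia is a knave.
- Olivia (knave) says "Quinn always lies" - this is FALSE (a lie) because Quinn is a knight.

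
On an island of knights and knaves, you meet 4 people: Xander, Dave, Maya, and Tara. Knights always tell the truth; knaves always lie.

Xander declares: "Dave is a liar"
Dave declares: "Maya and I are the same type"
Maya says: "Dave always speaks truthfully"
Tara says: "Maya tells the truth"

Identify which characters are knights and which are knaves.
Xander is a knave.
Dave is a knight.
Maya is a knight.
Tara is a knight.

Verification:
- Xander (knave) says "Dave is a liar" - this is FALSE (a lie) because Dave is a knight.
- Dave (knight) says "Maya and I are the same type" - this is TRUE because Dave is a knight and Maya is a knight.
- Maya (knight) says "Dave always speaks truthfully" - this is TRUE because Dave is a knight.
- Tara (knight) says "Maya tells the truth" - this is TRUE because Maya is a knight.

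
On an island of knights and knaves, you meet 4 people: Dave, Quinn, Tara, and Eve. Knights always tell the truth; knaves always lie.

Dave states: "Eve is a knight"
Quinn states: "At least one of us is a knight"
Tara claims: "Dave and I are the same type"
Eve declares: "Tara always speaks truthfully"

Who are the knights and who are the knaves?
Dave is a knight.
Quinn is a knight.
Tara is a knight.
Eve is a knight.

Verification:
- Dave (knight) says "Eve is a knight" - this is TRUE because Eve is a knight.
- Quinn (knight) says "At least one of us is a knight" - this is TRUE because Dave, Quinn, Tara, and Eve are knights.
- Tara (knight) says "Dave and I are the same type" - this is TRUE because Tara is a knight and Dave is a knight.
- Eve (knight) says "Tara always speaks truthfully" - this is TRUE because Tara is a knight.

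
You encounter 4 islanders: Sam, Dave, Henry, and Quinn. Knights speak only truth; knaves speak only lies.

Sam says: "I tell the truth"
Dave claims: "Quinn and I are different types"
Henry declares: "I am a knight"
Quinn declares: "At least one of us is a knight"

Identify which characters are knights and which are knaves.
Sam is a knave.
Dave is a knave.
Henry is a knave.
Quinn is a knave.

Verification:
- Sam (knave) says "I tell the truth" - this is FALSE (a lie) because Sam is a knave.
- Dave (knave) says "Quinn and I are different types" - this is FALSE (a lie) because Dave is a knave and Quinn is a knave.
- Henry (knave) says "I am a knight" - this is FALSE (a lie) because Henry is a knave.
- Quinn (knave) says "At least one of us is a knight" - this is FALSE (a lie) because no one is a knight.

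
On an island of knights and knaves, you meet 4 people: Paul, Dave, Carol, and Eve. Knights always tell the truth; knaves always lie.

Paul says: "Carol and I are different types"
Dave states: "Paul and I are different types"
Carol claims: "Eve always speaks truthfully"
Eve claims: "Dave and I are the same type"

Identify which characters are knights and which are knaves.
Paul is a knave.
Dave is a knight.
Carol is a knave.
Eve is a knave.

Verification:
- Paul (knave) says "Carol and I are different types" - this is FALSE (a lie) because Paul is a knave and Carol is a knave.
- Dave (knight) says "Paul and I are different types" - this is TRUE because Dave is a knight and Paul is a knave.
- Carol (knave) says "Eve always speaks truthfully" - this is FALSE (a lie) because Eve is a knave.
- Eve (knave) says "Dave and I are the same type" - this is FALSE (a lie) because Eve is a knave and Dave is a knight.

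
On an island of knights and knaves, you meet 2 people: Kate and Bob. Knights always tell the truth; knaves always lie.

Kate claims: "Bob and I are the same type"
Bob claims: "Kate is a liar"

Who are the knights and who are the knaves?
Kate is a knave.
Bob is a knight.

Verification:
- Kate (knave) says "Bob and I are the same type" - this is FALSE (a lie) because Kate is a knave and Bob is a knight.
- Bob (knight) says "Kate is a liar" - this is TRUE because Kate is a knave.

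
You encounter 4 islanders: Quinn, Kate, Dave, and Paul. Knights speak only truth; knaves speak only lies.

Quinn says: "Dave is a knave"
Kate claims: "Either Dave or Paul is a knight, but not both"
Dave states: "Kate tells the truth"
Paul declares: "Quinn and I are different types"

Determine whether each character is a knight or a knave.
Quinn is a knave.
Kate is a knight.
Dave is a knight.
Paul is a knave.

Verification:
- Quinn (knave) says "Dave is a knave" - this is FALSE (a lie) because Dave is a knight.
- Kate (knight) says "Either Dave or Paul is a knight, but not both" - this is TRUE because Dave is a knight and Paul is a knave.
- Dave (knight) says "Kate tells the truth" - this is TRUE because Kate is a knight.
- Paul (knave) says "Quinn and I are different types" - this is FALSE (a lie) because Paul is a knave and Quinn is a knave.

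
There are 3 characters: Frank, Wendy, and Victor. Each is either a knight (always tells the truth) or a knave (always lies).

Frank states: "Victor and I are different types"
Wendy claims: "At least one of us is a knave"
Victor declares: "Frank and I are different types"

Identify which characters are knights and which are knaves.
Frank is a knave.
Wendy is a knight.
Victor is a knave.

Verification:
- Frank (knave) says "Victor and I are different types" - this is FALSE (a lie) because Frank is a knave and Victor is a knave.
- Wendy (knight) says "At least one of us is a knave" - this is TRUE because Frank and Victor are knaves.
- Victor (knave) says "Frank and I are different types" - this is FALSE (a lie) because Victor is a knave and Frank is a knave.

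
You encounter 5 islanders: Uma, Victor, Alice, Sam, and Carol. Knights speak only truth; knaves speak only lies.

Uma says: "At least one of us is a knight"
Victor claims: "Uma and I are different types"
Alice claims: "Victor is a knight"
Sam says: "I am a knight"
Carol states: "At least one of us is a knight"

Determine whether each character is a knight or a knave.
Uma is a knave.
Victor is a knave.
Alice is a knave.
Sam is a knave.
Carol is a knave.

Verification:
- Uma (knave) says "At least one of us is a knight" - this is FALSE (a lie) because no one is a knight.
- Victor (knave) says "Uma and I are different types" - this is FALSE (a lie) because Victor is a knave and Uma is a knave.
- Alice (knave) says "Victor is a knight" - this is FALSE (a lie) because Victor is a knave.
- Sam (knave) says "I am a knight" - this is FALSE (a lie) because Sam is a knave.
- Carol (knave) says "At least one of us is a knight" - this is FALSE (a lie) because no one is a knight.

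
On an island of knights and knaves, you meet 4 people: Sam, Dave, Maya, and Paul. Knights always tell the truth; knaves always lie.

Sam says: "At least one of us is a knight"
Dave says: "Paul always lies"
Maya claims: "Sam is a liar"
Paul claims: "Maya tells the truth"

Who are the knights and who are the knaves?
Sam is a knight.
Dave is a knight.
Maya is a knave.
Paul is a knave.

Verification:
- Sam (knight) says "At least one of us is a knight" - this is TRUE because Sam and Dave are knights.
- Dave (knight) says "Paul always lies" - this is TRUE because Paul is a knave.
- Maya (knave) says "Sam is a liar" - this is FALSE (a lie) because Sam is a knight.
- Paul (knave) says "Maya tells the truth" - this is FALSE (a lie) because Maya is a knave.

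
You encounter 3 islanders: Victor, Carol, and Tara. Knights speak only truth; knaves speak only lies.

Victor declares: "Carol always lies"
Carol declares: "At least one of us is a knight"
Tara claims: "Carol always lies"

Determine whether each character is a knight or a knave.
Victor is a knave.
Carol is a knight.
Tara is a knave.

Verification:
- Victor (knave) says "Carol always lies" - this is FALSE (a lie) because Carol is a knight.
- Carol (knight) says "At least one of us is a knight" - this is TRUE because Carol is a knight.
- Tara (knave) says "Carol always lies" - this is FALSE (a lie) because Carol is a knight.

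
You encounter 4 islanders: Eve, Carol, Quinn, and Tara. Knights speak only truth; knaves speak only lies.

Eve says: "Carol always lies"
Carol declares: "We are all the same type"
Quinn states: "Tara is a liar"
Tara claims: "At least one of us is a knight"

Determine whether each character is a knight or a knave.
Eve is a knight.
Carol is a knave.
Quinn is a knave.
Tara is a knight.

Verification:
- Eve (knight) says "Carol always lies" - this is TRUE because Carol is a knave.
- Carol (knave) says "We are all the same type" - this is FALSE (a lie) because Eve and Tara are knights and Carol and Quinn are knaves.
- Quinn (knave) says "Tara is a liar" - this is FALSE (a lie) because Tara is a knight.
- Tara (knight) says "At least one of us is a knight" - this is TRUE because Eve and Tara are knights.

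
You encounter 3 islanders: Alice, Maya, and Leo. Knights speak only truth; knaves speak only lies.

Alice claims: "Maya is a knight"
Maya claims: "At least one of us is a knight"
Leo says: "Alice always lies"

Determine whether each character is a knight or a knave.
Alice is a knight.
Maya is a knight.
Leo is a knave.

Verification:
- Alice (knight) says "Maya is a knight" - this is TRUE because Maya is a knight.
- Maya (knight) says "At least one of us is a knight" - this is TRUE because Alice and Maya are knights.
- Leo (knave) says "Alice always lies" - this is FALSE (a lie) because Alice is a knight.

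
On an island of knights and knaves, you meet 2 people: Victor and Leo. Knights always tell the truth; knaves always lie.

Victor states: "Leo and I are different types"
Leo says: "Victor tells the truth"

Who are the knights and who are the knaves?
Victor is a knave.
Leo is a knave.

Verification:
- Victor (knave) says "Leo and I are different types" - this is FALSE (a lie) because Victor is a knave and Leo is a knave.
- Leo (knave) says "Victor tells the truth" - this is FALSE (a lie) because Victor is a knave.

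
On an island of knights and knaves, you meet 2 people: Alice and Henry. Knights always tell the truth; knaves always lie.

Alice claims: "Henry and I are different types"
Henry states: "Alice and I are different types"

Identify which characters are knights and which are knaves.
Alice is a knave.
Henry is a knave.

Verification:
- Alice (knave) says "Henry and I are different types" - this is FALSE (a lie) because Alice is a knave and Henry is a knave.
- Henry (knave) says "Alice and I are different types" - this is FALSE (a lie) because Henry is a knave and Alice is a knave.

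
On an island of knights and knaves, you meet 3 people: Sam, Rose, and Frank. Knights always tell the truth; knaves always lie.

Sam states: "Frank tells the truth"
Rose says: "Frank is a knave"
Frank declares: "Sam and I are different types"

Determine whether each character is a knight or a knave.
Sam is a knave.
Rose is a knight.
Frank is a knave.

Verification:
- Sam (knave) says "Frank tells the truth" - this is FALSE (a lie) because Frank is a knave.
- Rose (knight) says "Frank is a knave" - this is TRUE because Frank is a knave.
- Frank (knave) says "Sam and I are different types" - this is FALSE (a lie) because Frank is a knave and Sam is a knave.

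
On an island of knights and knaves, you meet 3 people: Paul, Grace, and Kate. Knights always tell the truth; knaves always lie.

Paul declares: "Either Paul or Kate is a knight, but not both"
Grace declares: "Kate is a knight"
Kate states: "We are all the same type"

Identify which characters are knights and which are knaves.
Paul is a knight.
Grace is a knave.
Kate is a knave.

Verification:
- Paul (knight) says "Either Paul or Kate is a knight, but not both" - this is TRUE because Paul is a knight and Kate is a knave.
- Grace (knave) says "Kate is a knight" - this is FALSE (a lie) because Kate is a knave.
- Kate (knave) says "We are all the same type" - this is FALSE (a lie) because Paul is a knight and Grace and Kate are knaves.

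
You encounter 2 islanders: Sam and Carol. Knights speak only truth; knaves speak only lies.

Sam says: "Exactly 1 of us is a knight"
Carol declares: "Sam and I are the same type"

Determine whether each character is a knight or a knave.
Sam is a knight.
Carol is a knave.

Verification:
- Sam (knight) says "Exactly 1 of us is a knight" - this is TRUE because there are 1 knights.
- Carol (knave) says "Sam and I are the same type" - this is FALSE (a lie) because Carol is a knave and Sam is a knight.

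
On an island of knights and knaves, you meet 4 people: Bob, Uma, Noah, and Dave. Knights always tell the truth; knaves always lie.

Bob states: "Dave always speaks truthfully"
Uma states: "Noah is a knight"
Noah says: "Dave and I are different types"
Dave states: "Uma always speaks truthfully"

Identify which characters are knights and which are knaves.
Bob is a knave.
Uma is a knave.
Noah is a knave.
Dave is a knave.

Verification:
- Bob (knave) says "Dave always speaks truthfully" - this is FALSE (a lie) because Dave is a knave.
- Uma (knave) says "Noah is a knight" - this is FALSE (a lie) because Noah is a knave.
- Noah (knave) says "Dave and I are different types" - this is FALSE (a lie) because Noah is a knave and Dave is a knave.
- Dave (knave) says "Uma always speaks truthfully" - this is FALSE (a lie) because Uma is a knave.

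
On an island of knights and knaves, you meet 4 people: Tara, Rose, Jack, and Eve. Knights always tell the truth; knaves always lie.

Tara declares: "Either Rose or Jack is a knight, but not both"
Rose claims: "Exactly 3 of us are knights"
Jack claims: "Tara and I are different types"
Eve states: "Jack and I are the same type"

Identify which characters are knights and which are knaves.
Tara is a knave.
Rose is a knight.
Jack is a knight.
Eve is a knight.

Verification:
- Tara (knave) says "Either Rose or Jack is a knight, but not both" - this is FALSE (a lie) because Rose is a knight and Jack is a knight.
- Rose (knight) says "Exactly 3 of us are knights" - this is TRUE because there are 3 knights.
- Jack (knight) says "Tara and I are different types" - this is TRUE because Jack is a knight and Tara is a knave.
- Eve (knight) says "Jack and I are the same type" - this is TRUE because Eve is a knight and Jack is a knight.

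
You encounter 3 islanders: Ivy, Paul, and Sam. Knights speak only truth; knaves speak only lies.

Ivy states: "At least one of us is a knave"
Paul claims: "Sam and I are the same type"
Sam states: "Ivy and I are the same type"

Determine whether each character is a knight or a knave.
Ivy is a knight.
Paul is a knave.
Sam is a knight.

Verification:
- Ivy (knight) says "At least one of us is a knave" - this is TRUE because Paul is a knave.
- Paul (knave) says "Sam and I are the same type" - this is FALSE (a lie) because Paul is a knave and Sam is a knight.
- Sam (knight) says "Ivy and I are the same type" - this is TRUE because Sam is a knight and Ivy is a knight.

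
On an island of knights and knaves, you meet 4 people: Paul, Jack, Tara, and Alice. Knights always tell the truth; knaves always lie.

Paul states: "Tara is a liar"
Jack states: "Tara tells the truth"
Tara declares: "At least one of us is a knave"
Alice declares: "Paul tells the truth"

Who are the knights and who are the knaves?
Paul is a knave.
Jack is a knight.
Tara is a knight.
Alice is a knave.

Verification:
- Paul (knave) says "Tara is a liar" - this is FALSE (a lie) because Tara is a knight.
- Jack (knight) says "Tara tells the truth" - this is TRUE because Tara is a knight.
- Tara (knight) says "At least one of us is a knave" - this is TRUE because Paul and Alice are knaves.
- Alice (knave) says "Paul tells the truth" - this is FALSE (a lie) because Paul is a knave.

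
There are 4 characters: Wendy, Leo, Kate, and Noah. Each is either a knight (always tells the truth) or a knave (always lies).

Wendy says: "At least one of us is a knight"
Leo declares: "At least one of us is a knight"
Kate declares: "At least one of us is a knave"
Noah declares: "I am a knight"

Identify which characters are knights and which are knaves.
Wendy is a knight.
Leo is a knight.
Kate is a knight.
Noah is a knave.

Verification:
- Wendy (knight) says "At least one of us is a knight" - this is TRUE because Wendy, Leo, and Kate are knights.
- Leo (knight) says "At least one of us is a knight" - this is TRUE because Wendy, Leo, and Kate are knights.
- Kate (knight) says "At least one of us is a knave" - this is TRUE because Noah is a knave.
- Noah (knave) says "I am a knight" - this is FALSE (a lie) because Noah is a knave.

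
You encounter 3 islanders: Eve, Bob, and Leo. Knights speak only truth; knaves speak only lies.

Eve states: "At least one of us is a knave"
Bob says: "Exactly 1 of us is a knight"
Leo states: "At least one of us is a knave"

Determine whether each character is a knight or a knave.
Eve is a knight.
Bob is a knave.
Leo is a knight.

Verification:
- Eve (knight) says "At least one of us is a knave" - this is TRUE because Bob is a knave.
- Bob (knave) says "Exactly 1 of us is a knight" - this is FALSE (a lie) because there are 2 knights.
- Leo (knight) says "At least one of us is a knave" - this is TRUE because Bob is a knave.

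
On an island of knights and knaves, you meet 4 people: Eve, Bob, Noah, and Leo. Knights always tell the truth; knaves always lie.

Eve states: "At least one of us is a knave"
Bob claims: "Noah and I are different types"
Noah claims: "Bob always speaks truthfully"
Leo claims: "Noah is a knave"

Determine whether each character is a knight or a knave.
Eve is a knight.
Bob is a knave.
Noah is a knave.
Leo is a knight.

Verification:
- Eve (knight) says "At least one of us is a knave" - this is TRUE because Bob and Noah are knaves.
- Bob (knave) says "Noah and I are different types" - this is FALSE (a lie) because Bob is a knave and Noah is a knave.
- Noah (knave) says "Bob always speaks truthfully" - this is FALSE (a lie) because Bob is a knave.
- Leo (knight) says "Noah is a knave" - this is TRUE because Noah is a knave.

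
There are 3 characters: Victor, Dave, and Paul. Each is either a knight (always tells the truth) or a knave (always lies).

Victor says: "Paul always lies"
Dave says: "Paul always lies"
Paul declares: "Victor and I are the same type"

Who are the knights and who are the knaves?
Victor is a knight.
Dave is a knight.
Paul is a knave.

Verification:
- Victor (knight) says "Paul always lies" - this is TRUE because Paul is a knave.
- Dave (knight) says "Paul always lies" - this is TRUE because Paul is a knave.
- Paul (knave) says "Victor and I are the same type" - this is FALSE (a lie) because Paul is a knave and Victor is a knight.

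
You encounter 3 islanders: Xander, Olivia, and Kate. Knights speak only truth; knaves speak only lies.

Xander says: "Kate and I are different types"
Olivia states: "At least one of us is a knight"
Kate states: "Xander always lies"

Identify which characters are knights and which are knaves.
Xander is a knight.
Olivia is a knight.
Kate is a knave.

Verification:
- Xander (knight) says "Kate and I are different types" - this is TRUE because Xander is a knight and Kate is a knave.
- Olivia (knight) says "At least one of us is a knight" - this is TRUE because Xander and Olivia are knights.
- Kate (knave) says "Xander always lies" - this is FALSE (a lie) because Xander is a knight.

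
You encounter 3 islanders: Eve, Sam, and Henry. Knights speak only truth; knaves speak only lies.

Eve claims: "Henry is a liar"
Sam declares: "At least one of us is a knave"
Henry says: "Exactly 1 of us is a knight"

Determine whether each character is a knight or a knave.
Eve is a knight.
Sam is a knight.
Henry is a knave.

Verification:
- Eve (knight) says "Henry is a liar" - this is TRUE because Henry is a knave.
- Sam (knight) says "At least one of us is a knave" - this is TRUE because Henry is a knave.
- Henry (knave) says "Exactly 1 of us is a knight" - this is FALSE (a lie) because there are 2 knights.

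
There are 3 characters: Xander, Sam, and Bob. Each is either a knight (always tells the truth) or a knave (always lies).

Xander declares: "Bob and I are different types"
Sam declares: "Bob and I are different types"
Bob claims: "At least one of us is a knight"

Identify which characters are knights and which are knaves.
Xander is a knave.
Sam is a knave.
Bob is a knave.

Verification:
- Xander (knave) says "Bob and I are different types" - this is FALSE (a lie) because Xander is a knave and Bob is a knave.
- Sam (knave) says "Bob and I are different types" - this is FALSE (a lie) because Sam is a knave and Bob is a knave.
- Bob (knave) says "At least one of us is a knight" - this is FALSE (a lie) because no one is a knight.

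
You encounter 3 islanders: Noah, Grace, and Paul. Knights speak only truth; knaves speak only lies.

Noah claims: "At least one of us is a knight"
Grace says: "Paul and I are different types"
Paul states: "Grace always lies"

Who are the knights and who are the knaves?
Noah is a knight.
Grace is a knight.
Paul is a knave.

Verification:
- Noah (knight) says "At least one of us is a knight" - this is TRUE because Noah and Grace are knights.
- Grace (knight) says "Paul and I are different types" - this is TRUE because Grace is a knight and Paul is a knave.
- Paul (knave) says "Grace always lies" - this is FALSE (a lie) because Grace is a knight.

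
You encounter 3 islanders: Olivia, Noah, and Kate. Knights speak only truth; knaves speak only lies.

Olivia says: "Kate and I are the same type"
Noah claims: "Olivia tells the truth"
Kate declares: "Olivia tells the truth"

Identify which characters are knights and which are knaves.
Olivia is a knight.
Noah is a knight.
Kate is a knight.

Verification:
- Olivia (knight) says "Kate and I are the same type" - this is TRUE because Olivia is a knight and Kate is a knight.
- Noah (knight) says "Olivia tells the truth" - this is TRUE because Olivia is a knight.
- Kate (knight) says "Olivia tells the truth" - this is TRUE because Olivia is a knight.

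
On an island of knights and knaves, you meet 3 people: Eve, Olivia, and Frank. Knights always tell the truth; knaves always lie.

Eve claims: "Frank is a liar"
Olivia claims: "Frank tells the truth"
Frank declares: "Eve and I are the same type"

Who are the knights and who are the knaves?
Eve is a knight.
Olivia is a knave.
Frank is a knave.

Verification:
- Eve (knight) says "Frank is a liar" - this is TRUE because Frank is a knave.
- Olivia (knave) says "Frank tells the truth" - this is FALSE (a lie) because Frank is a knave.
- Frank (knave) says "Eve and I are the same type" - this is FALSE (a lie) because Frank is a knave and Eve is a knight.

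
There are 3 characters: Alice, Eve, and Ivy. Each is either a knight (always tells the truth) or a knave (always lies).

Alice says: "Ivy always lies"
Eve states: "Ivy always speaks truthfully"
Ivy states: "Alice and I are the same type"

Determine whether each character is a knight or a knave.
Alice is a knight.
Eve is a knave.
Ivy is a knave.

Verification:
- Alice (knight) says "Ivy always lies" - this is TRUE because Ivy is a knave.
- Eve (knave) says "Ivy always speaks truthfully" - this is FALSE (a lie) because Ivy is a knave.
- Ivy (knave) says "Alice and I are the same type" - this is FALSE (a lie) because Ivy is a knave and Alice is a knight.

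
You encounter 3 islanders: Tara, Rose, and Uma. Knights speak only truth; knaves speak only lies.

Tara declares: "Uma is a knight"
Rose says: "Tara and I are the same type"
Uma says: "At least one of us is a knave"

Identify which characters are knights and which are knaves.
Tara is a knight.
Rose is a knave.
Uma is a knight.

Verification:
- Tara (knight) says "Uma is a knight" - this is TRUE because Uma is a knight.
- Rose (knave) says "Tara and I are the same type" - this is FALSE (a lie) because Rose is a knave and Tara is a knight.
- Uma (knight) says "At least one of us is a knave" - this is TRUE because Rose is a knave.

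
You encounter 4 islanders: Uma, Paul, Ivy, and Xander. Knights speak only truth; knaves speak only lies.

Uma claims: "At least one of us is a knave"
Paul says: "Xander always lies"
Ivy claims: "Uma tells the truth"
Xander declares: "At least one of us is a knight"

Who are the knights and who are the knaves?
Uma is a knight.
Paul is a knave.
Ivy is a knight.
Xander is a knight.

Verification:
- Uma (knight) says "At least one of us is a knave" - this is TRUE because Paul is a knave.
- Paul (knave) says "Xander always lies" - this is FALSE (a lie) because Xander is a knight.
- Ivy (knight) says "Uma tells the truth" - this is TRUE because Uma is a knight.
- Xander (knight) says "At least one of us is a knight" - this is TRUE because Uma, Ivy, and Xander are knights.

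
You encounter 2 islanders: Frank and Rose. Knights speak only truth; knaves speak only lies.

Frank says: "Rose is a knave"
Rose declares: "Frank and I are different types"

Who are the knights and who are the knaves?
Frank is a knave.
Rose is a knight.

Verification:
- Frank (knave) says "Rose is a knave" - this is FALSE (a lie) because Rose is a knight.
- Rose (knight) says "Frank and I are different types" - this is TRUE because Rose is a knight and Frank is a knave.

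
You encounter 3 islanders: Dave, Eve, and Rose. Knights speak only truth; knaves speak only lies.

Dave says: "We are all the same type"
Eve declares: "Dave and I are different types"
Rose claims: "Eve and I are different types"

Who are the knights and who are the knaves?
Dave is a knave.
Eve is a knave.
Rose is a knight.

Verification:
- Dave (knave) says "We are all the same type" - this is FALSE (a lie) because Rose is a knight and Dave and Eve are knaves.
- Eve (knave) says "Dave and I are different types" - this is FALSE (a lie) because Eve is a knave and Dave is a knave.
- Rose (knight) says "Eve and I are different types" - this is TRUE because Rose is a knight and Eve is a knave.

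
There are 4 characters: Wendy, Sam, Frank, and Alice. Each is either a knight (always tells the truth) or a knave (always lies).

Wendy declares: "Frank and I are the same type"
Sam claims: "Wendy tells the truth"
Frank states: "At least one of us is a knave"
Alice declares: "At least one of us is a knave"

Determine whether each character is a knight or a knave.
Wendy is a knave.
Sam is a knave.
Frank is a knight.
Alice is a knight.

Verification:
- Wendy (knave) says "Frank and I are the same type" - this is FALSE (a lie) because Wendy is a knave and Frank is a knight.
- Sam (knave) says "Wendy tells the truth" - this is FALSE (a lie) because Wendy is a knave.
- Frank (knight) says "At least one of us is a knave" - this is TRUE because Wendy and Sam are knaves.
- Alice (knight) says "At least one of us is a knave" - this is TRUE because Wendy and Sam are knaves.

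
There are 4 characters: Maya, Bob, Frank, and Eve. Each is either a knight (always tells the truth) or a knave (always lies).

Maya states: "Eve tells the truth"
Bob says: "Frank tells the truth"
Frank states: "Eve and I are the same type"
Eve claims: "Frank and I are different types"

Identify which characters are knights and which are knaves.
Maya is a knight.
Bob is a knave.
Frank is a knave.
Eve is a knight.

Verification:
- Maya (knight) says "Eve tells the truth" - this is TRUE because Eve is a knight.
- Bob (knave) says "Frank tells the truth" - this is FALSE (a lie) because Frank is a knave.
- Frank (knave) says "Eve and I are the same type" - this is FALSE (a lie) because Frank is a knave and Eve is a knight.
- Eve (knight) says "Frank and I are different types" - this is TRUE because Eve is a knight and Frank is a knave.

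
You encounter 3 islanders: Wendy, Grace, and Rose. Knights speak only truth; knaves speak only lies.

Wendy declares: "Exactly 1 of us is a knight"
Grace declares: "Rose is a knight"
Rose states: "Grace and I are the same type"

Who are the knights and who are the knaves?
Wendy is a knave.
Grace is a knight.
Rose is a knight.

Verification:
- Wendy (knave) says "Exactly 1 of us is a knight" - this is FALSE (a lie) because there are 2 knights.
- Grace (knight) says "Rose is a knight" - this is TRUE because Rose is a knight.
- Rose (knight) says "Grace and I are the same type" - this is TRUE because Rose is a knight and Grace is a knight.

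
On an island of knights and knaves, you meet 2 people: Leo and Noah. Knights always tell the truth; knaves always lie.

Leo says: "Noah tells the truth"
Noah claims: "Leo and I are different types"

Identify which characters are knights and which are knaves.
Leo is a knave.
Noah is a knave.

Verification:
- Leo (knave) says "Noah tells the truth" - this is FALSE (a lie) because Noah is a knave.
- Noah (knave) says "Leo and I are different types" - this is FALSE (a lie) because Noah is a knave and Leo is a knave.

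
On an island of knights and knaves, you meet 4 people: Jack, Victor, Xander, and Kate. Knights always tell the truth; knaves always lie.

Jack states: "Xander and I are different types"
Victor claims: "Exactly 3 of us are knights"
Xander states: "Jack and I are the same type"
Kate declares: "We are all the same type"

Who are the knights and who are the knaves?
Jack is a knight.
Victor is a knave.
Xander is a knave.
Kate is a knave.

Verification:
- Jack (knight) says "Xander and I are different types" - this is TRUE because Jack is a knight and Xander is a knave.
- Victor (knave) says "Exactly 3 of us are knights" - this is FALSE (a lie) because there are 1 knights.
- Xander (knave) says "Jack and I are the same type" - this is FALSE (a lie) because Xander is a knave and Jack is a knight.
- Kate (knave) says "We are all the same type" - this is FALSE (a lie) because Jack is a knight and Victor, Xander, and Kate are knaves.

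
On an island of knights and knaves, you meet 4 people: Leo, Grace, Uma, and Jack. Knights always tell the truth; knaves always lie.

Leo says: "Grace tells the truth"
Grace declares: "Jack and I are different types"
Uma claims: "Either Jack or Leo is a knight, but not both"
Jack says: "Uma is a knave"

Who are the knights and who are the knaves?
Leo is a knight.
Grace is a knight.
Uma is a knight.
Jack is a knave.

Verification:
- Leo (knight) says "Grace tells the truth" - this is TRUE because Grace is a knight.
- Grace (knight) says "Jack and I are different types" - this is TRUE because Grace is a knight and Jack is a knave.
- Uma (knight) says "Either Jack or Leo is a knight, but not both" - this is TRUE because Jack is a knave and Leo is a knight.
- Jack (knave) says "Uma is a knave" - this is FALSE (a lie) because Uma is a knight.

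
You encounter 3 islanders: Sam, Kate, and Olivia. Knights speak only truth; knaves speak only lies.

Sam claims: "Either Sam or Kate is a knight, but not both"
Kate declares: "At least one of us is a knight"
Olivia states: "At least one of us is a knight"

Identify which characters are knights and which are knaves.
Sam is a knave.
Kate is a knave.
Olivia is a knave.

Verification:
- Sam (knave) says "Either Sam or Kate is a knight, but not both" - this is FALSE (a lie) because Sam is a knave and Kate is a knave.
- Kate (knave) says "At least one of us is a knight" - this is FALSE (a lie) because no one is a knight.
- Olivia (knave) says "At least one of us is a knight" - this is FALSE (a lie) because no one is a knight.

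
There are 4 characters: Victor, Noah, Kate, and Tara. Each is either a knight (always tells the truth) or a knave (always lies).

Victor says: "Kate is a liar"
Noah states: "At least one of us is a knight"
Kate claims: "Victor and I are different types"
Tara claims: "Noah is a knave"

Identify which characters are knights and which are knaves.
Victor is a knave.
Noah is a knight.
Kate is a knight.
Tara is a knave.

Verification:
- Victor (knave) says "Kate is a liar" - this is FALSE (a lie) because Kate is a knight.
- Noah (knight) says "At least one of us is a knight" - this is TRUE because Noah and Kate are knights.
- Kate (knight) says "Victor and I are different types" - this is TRUE because Kate is a knight and Victor is a knave.
- Tara (knave) says "Noah is a knave" - this is FALSE (a lie) because Noah is a knight.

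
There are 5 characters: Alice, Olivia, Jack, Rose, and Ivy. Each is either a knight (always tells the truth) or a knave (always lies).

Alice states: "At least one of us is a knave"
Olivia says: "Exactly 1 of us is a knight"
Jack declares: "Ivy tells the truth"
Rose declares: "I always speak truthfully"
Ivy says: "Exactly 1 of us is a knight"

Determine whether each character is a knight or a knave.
Alice is a knight.
Olivia is a knave.
Jack is a knave.
Rose is a knight.
Ivy is a knave.

Verification:
- Alice (knight) says "At least one of us is a knave" - this is TRUE because Olivia, Jack, and Ivy are knaves.
- Olivia (knave) says "Exactly 1 of us is a knight" - this is FALSE (a lie) because there are 2 knights.
- Jack (knave) says "Ivy tells the truth" - this is FALSE (a lie) because Ivy is a knave.
- Rose (knight) says "I always speak truthfully" - this is TRUE because Rose is a knight.
- Ivy (knave) says "Exactly 1 of us is a knight" - this is FALSE (a lie) because there are 2 knights.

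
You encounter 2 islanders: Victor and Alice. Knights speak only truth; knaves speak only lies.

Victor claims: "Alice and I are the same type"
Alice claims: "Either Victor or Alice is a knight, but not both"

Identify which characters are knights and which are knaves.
Victor is a knave.
Alice is a knight.

Verification:
- Victor (knave) says "Alice and I are the same type" - this is FALSE (a lie) because Victor is a knave and Alice is a knight.
- Alice (knight) says "Either Victor or Alice is a knight, but not both" - this is TRUE because Victor is a knave and Alice is a knight.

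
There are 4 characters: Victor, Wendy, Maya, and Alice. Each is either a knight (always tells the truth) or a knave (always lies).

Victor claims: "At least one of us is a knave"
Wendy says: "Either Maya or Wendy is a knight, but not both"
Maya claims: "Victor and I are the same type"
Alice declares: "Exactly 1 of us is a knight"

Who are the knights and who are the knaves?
Victor is a knight.
Wendy is a knight.
Maya is a knave.
Alice is a knave.

Verification:
- Victor (knight) says "At least one of us is a knave" - this is TRUE because Maya and Alice are knaves.
- Wendy (knight) says "Either Maya or Wendy is a knight, but not both" - this is TRUE because Maya is a knave and Wendy is a knight.
- Maya (knave) says "Victor and I are the same type" - this is FALSE (a lie) because Maya is a knave and Victor is a knight.
- Alice (knave) says "Exactly 1 of us is a knight" - this is FALSE (a lie) because there are 2 knights.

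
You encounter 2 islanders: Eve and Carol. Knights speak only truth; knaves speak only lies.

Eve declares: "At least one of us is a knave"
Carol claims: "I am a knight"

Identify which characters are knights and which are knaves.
Eve is a knight.
Carol is a knave.

Verification:
- Eve (knight) says "At least one of us is a knave" - this is TRUE because Carol is a knave.
- Carol (knave) says "I am a knight" - this is FALSE (a lie) because Carol is a knave.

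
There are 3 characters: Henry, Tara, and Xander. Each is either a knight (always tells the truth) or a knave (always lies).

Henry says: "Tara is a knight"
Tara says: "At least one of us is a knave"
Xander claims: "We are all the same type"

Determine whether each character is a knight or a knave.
Henry is a knight.
Tara is a knight.
Xander is a knave.

Verification:
- Henry (knight) says "Tara is a knight" - this is TRUE because Tara is a knight.
- Tara (knight) says "At least one of us is a knave" - this is TRUE because Xander is a knave.
- Xander (knave) says "We are all the same type" - this is FALSE (a lie) because Henry and Tara are knights and Xander is a knave.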